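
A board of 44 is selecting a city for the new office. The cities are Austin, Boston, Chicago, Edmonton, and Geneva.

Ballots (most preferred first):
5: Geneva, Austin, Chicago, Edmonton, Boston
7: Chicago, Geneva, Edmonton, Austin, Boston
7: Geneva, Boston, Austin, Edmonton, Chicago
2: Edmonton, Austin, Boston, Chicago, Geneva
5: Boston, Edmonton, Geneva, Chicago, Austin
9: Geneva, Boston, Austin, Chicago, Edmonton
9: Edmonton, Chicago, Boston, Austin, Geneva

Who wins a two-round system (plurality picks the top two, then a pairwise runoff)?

Geneva

Round 1 first-place votes: Austin 0, Boston 5, Chicago 7, Edmonton 11, Geneva 21. Geneva and Edmonton advance.
Runoff: Geneva is ranked above Edmonton on 28 ballots, Edmonton above Geneva on 16.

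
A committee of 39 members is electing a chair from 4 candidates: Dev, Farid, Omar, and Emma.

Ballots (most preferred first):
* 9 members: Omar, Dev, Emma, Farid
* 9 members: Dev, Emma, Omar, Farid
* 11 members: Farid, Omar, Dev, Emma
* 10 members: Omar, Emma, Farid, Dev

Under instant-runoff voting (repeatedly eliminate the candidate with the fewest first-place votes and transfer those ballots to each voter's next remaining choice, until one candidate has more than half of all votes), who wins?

Omar

Round 1: Dev 9, Farid 11, Omar 19, Emma 0. Emma eliminated.
Round 2: Dev 9, Farid 11, Omar 19. Dev eliminated.
Round 3: Farid 11, Omar 28. Omar has a majority (≥20).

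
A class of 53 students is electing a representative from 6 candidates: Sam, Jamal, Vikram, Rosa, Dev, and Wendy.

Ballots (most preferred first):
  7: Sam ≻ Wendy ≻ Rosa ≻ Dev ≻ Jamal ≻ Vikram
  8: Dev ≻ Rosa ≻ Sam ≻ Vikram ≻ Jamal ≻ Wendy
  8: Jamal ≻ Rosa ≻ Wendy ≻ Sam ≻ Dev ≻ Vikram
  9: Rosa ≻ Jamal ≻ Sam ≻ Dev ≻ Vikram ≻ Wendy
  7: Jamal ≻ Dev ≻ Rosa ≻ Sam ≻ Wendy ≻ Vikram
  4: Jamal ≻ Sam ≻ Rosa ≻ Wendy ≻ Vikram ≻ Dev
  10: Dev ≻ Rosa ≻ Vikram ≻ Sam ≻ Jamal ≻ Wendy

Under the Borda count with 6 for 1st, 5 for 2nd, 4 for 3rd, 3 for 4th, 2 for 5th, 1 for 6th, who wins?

Sam: 7×6 + 8×4 + 8×3 + 9×4 + 7×3 + 4×5 + 10×3 = 205
Jamal: 7×2 + 8×2 + 8×6 + 9×5 + 7×6 + 4×6 + 10×2 = 209
Vikram: 7×1 + 8×3 + 8×1 + 9×2 + 7×1 + 4×2 + 10×4 = 112
Rosa: 7×4 + 8×5 + 8×5 + 9×6 + 7×4 + 4×4 + 10×5 = 256
Dev: 7×3 + 8×6 + 8×2 + 9×3 + 7×5 + 4×1 + 10×6 = 211
Wendy: 7×5 + 8×1 + 8×4 + 9×1 + 7×2 + 4×3 + 10×1 = 120

Rosa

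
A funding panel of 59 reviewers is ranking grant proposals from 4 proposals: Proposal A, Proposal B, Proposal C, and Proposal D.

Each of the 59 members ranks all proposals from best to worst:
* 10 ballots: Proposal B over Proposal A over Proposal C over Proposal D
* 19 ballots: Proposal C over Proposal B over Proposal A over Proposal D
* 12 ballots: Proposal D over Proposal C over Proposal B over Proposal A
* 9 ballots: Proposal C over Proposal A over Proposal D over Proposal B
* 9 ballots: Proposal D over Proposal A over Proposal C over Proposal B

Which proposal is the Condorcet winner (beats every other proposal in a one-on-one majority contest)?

Proposal C vs Proposal A: 40–19
Proposal C vs Proposal B: 49–10
Proposal C vs Proposal D: 38–21
Proposal C beats every other proposal.

Proposal C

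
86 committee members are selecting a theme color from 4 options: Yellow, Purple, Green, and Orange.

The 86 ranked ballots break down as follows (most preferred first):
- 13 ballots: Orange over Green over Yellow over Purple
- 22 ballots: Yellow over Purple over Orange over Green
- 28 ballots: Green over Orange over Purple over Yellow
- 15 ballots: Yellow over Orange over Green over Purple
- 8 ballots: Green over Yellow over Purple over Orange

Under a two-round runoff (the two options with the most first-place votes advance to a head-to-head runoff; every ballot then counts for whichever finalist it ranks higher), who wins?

Green

Round 1 first-place votes: Yellow 37, Purple 0, Green 36, Orange 13. Yellow and Green advance.
Runoff: Yellow is ranked above Green on 37 ballots, Green above Yellow on 49.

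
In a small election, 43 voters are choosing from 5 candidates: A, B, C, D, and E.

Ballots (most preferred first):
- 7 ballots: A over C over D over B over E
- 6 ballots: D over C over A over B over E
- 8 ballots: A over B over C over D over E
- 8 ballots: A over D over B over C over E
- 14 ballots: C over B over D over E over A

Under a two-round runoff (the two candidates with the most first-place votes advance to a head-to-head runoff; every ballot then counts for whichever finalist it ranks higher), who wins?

Round 1 first-place votes: A 23, B 0, C 14, D 6, E 0. A and C advance.
Runoff: A is ranked above C on 23 ballots, C above A on 20.

A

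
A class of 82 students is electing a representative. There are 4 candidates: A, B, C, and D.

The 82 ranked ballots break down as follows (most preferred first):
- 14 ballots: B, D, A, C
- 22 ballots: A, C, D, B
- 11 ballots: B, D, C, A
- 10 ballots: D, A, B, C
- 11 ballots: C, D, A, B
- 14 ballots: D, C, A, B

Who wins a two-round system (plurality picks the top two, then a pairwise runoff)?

D

Round 1 first-place votes: A 22, B 25, C 11, D 24. B and D advance.
Runoff: B is ranked above D on 25 ballots, D above B on 57.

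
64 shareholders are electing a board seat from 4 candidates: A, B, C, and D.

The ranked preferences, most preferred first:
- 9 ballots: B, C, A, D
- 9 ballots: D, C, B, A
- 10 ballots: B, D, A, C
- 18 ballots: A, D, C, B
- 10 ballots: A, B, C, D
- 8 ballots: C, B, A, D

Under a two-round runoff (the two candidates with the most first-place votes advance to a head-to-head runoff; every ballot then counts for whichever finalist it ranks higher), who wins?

B

Round 1 first-place votes: A 28, B 19, C 8, D 9. A and B advance.
Runoff: A is ranked above B on 28 ballots, B above A on 36.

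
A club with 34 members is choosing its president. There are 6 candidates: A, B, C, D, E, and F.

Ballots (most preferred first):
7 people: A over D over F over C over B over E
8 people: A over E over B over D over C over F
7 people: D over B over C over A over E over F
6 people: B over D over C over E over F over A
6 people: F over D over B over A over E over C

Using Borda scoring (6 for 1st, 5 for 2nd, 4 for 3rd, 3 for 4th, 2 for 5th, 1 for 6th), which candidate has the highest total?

A: 7×6 + 8×6 + 7×3 + 6×1 + 6×3 = 135
B: 7×2 + 8×4 + 7×5 + 6×6 + 6×4 = 141
C: 7×3 + 8×2 + 7×4 + 6×4 + 6×1 = 95
D: 7×5 + 8×3 + 7×6 + 6×5 + 6×5 = 161
E: 7×1 + 8×5 + 7×2 + 6×3 + 6×2 = 91
F: 7×4 + 8×1 + 7×1 + 6×2 + 6×6 = 91

D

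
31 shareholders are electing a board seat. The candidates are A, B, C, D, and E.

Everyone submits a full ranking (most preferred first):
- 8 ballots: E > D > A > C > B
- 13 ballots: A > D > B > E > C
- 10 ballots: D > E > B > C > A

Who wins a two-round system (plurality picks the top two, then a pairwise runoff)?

D

Round 1 first-place votes: A 13, B 0, C 0, D 10, E 8. A and D advance.
Runoff: A is ranked above D on 13 ballots, D above A on 18.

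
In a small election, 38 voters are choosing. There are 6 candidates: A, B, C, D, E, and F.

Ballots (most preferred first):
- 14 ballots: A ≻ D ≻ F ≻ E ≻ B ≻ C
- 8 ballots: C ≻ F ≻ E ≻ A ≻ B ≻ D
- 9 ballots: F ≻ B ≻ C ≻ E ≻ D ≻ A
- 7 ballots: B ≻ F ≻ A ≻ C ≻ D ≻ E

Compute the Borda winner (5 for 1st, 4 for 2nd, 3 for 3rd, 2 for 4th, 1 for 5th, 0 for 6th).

F

A: 14×5 + 8×2 + 9×0 + 7×3 = 107
B: 14×1 + 8×1 + 9×4 + 7×5 = 93
C: 14×0 + 8×5 + 9×3 + 7×2 = 81
D: 14×4 + 8×0 + 9×1 + 7×1 = 72
E: 14×2 + 8×3 + 9×2 + 7×0 = 70
F: 14×3 + 8×4 + 9×5 + 7×4 = 147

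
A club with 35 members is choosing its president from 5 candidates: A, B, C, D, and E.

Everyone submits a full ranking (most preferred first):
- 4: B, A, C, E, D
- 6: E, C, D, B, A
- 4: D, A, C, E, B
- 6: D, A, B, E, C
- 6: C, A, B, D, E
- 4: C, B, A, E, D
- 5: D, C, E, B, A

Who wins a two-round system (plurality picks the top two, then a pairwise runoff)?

C

Round 1 first-place votes: A 0, B 4, C 10, D 15, E 6. D and C advance.
Runoff: D is ranked above C on 15 ballots, C above D on 20.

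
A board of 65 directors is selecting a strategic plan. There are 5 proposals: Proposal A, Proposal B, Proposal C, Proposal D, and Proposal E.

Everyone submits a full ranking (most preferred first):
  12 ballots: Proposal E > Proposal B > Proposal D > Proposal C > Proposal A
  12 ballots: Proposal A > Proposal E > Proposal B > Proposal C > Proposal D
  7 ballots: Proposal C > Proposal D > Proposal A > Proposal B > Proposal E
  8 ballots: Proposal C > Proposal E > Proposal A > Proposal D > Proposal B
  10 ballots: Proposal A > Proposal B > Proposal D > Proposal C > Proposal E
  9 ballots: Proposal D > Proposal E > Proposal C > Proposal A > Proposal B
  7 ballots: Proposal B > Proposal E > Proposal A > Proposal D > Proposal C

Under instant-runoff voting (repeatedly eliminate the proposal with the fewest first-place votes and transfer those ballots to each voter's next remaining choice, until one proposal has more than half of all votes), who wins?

Proposal E

Round 1: Proposal A 22, Proposal B 7, Proposal C 15, Proposal D 9, Proposal E 12. Proposal B eliminated.
Round 2: Proposal A 22, Proposal C 15, Proposal D 9, Proposal E 19. Proposal D eliminated.
Round 3: Proposal A 22, Proposal C 15, Proposal E 28. Proposal C eliminated.
Round 4: Proposal A 29, Proposal E 36. Proposal E has a majority (≥33).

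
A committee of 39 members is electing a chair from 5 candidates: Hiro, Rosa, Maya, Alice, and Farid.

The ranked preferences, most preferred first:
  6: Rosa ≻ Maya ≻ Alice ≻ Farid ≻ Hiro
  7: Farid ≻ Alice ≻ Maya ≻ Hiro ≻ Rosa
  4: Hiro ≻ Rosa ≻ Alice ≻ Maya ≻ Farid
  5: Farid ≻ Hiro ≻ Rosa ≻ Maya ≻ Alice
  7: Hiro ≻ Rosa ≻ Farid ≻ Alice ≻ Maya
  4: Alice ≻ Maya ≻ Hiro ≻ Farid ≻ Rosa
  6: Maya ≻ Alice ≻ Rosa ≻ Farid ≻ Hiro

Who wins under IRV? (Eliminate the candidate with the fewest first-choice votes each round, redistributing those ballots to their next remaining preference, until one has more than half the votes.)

Round 1: Hiro 11, Rosa 6, Maya 6, Alice 4, Farid 12. Alice eliminated.
Round 2: Hiro 11, Rosa 6, Maya 10, Farid 12. Rosa eliminated.
Round 3: Hiro 11, Maya 16, Farid 12. Hiro eliminated.
Round 4: Maya 20, Farid 19. Maya has a majority (≥20).

Maya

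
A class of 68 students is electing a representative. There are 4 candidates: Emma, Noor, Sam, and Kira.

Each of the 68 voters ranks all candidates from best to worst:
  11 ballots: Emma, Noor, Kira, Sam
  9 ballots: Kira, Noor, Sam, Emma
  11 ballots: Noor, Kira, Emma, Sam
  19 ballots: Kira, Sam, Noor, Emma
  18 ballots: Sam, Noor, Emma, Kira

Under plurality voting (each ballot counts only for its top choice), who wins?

Kira

First-place votes: Emma 11, Noor 11, Sam 18, Kira 28.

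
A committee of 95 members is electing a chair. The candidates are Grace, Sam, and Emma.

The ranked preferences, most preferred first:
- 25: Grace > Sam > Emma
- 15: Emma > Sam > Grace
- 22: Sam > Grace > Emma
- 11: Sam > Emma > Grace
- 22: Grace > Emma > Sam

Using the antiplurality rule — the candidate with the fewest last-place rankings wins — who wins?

Sam

Last-place votes: Grace 26, Sam 22, Emma 47.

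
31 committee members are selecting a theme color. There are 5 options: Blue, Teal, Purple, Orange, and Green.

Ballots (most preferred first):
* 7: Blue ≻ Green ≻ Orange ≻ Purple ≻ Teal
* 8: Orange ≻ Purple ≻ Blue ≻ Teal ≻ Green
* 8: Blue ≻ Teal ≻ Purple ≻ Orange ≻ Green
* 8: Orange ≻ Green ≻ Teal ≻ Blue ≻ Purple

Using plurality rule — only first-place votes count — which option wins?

Orange

First-place votes: Blue 15, Teal 0, Purple 0, Orange 16, Green 0.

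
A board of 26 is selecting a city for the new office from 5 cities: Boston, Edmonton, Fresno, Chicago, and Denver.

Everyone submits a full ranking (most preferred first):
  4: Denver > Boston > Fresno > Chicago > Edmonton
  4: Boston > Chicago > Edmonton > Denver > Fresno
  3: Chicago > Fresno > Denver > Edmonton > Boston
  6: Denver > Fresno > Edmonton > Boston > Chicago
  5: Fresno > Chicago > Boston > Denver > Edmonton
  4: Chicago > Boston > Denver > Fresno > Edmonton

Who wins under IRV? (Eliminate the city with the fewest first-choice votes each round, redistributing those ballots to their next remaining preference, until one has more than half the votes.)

Chicago

Round 1: Boston 4, Edmonton 0, Fresno 5, Chicago 7, Denver 10. Edmonton eliminated.
Round 2: Boston 4, Fresno 5, Chicago 7, Denver 10. Boston eliminated.
Round 3: Fresno 5, Chicago 11, Denver 10. Fresno eliminated.
Round 4: Chicago 16, Denver 10. Chicago has a majority (≥14).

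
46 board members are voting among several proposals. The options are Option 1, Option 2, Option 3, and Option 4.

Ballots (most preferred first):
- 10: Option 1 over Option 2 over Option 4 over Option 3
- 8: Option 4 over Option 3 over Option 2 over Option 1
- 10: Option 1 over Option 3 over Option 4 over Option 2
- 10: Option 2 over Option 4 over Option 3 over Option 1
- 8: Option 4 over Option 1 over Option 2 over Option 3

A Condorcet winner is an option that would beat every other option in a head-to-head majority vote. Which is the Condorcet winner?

Option 4

Option 4 vs Option 1: 26–20
Option 4 vs Option 2: 26–20
Option 4 vs Option 3: 36–10
Option 4 beats every other option.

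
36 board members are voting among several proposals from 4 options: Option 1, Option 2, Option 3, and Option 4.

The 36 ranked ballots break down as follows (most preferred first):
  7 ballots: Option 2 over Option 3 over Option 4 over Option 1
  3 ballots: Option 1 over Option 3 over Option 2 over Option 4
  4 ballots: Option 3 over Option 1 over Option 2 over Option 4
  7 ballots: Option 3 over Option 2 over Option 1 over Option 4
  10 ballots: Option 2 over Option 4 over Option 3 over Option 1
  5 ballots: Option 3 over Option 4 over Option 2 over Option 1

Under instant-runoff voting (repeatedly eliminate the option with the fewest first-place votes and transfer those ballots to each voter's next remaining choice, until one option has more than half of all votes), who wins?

Round 1: Option 1 3, Option 2 17, Option 3 16, Option 4 0. Option 4 eliminated.
Round 2: Option 1 3, Option 2 17, Option 3 16. Option 1 eliminated.
Round 3: Option 2 17, Option 3 19. Option 3 has a majority (≥19).

Option 3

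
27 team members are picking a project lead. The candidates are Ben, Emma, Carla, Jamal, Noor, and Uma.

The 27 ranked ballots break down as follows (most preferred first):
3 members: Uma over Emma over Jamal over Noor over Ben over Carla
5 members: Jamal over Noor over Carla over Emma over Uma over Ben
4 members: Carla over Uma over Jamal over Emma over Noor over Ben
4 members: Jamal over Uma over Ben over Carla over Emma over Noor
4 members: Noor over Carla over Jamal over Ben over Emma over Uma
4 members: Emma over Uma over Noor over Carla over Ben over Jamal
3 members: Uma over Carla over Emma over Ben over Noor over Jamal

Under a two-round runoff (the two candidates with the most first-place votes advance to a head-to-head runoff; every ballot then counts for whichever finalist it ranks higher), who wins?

Uma

Round 1 first-place votes: Ben 0, Emma 4, Carla 4, Jamal 9, Noor 4, Uma 6. Jamal and Uma advance.
Runoff: Jamal is ranked above Uma on 13 ballots, Uma above Jamal on 14.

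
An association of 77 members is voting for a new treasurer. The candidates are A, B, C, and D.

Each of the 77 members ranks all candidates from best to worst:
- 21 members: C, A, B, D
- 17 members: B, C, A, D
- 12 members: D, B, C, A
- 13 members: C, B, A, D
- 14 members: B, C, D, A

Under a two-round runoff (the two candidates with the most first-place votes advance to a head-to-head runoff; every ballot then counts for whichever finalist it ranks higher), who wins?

B

Round 1 first-place votes: A 0, B 31, C 34, D 12. C and B advance.
Runoff: C is ranked above B on 34 ballots, B above C on 43.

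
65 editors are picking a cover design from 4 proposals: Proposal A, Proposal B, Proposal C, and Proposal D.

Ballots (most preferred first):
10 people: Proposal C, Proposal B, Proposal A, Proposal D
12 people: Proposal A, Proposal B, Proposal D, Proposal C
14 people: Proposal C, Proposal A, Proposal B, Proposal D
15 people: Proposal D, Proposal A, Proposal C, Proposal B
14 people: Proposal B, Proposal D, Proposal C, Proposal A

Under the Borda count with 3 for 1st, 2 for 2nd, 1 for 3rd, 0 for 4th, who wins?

Proposal A

Proposal A: 10×1 + 12×3 + 14×2 + 15×2 + 14×0 = 104
Proposal B: 10×2 + 12×2 + 14×1 + 15×0 + 14×3 = 100
Proposal C: 10×3 + 12×0 + 14×3 + 15×1 + 14×1 = 101
Proposal D: 10×0 + 12×1 + 14×0 + 15×3 + 14×2 = 85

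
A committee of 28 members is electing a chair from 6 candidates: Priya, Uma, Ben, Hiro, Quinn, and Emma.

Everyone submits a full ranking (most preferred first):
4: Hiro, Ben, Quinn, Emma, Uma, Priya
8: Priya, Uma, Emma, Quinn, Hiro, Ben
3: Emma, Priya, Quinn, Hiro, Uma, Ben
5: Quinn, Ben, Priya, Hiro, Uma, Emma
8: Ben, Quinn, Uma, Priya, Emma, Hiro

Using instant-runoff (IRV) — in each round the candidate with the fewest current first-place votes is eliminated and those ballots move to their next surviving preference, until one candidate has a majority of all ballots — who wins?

Round 1: Priya 8, Uma 0, Ben 8, Hiro 4, Quinn 5, Emma 3. Uma eliminated.
Round 2: Priya 8, Ben 8, Hiro 4, Quinn 5, Emma 3. Emma eliminated.
Round 3: Priya 11, Ben 8, Hiro 4, Quinn 5. Hiro eliminated.
Round 4: Priya 11, Ben 12, Quinn 5. Quinn eliminated.
Round 5: Priya 11, Ben 17. Ben has a majority (≥15).

Ben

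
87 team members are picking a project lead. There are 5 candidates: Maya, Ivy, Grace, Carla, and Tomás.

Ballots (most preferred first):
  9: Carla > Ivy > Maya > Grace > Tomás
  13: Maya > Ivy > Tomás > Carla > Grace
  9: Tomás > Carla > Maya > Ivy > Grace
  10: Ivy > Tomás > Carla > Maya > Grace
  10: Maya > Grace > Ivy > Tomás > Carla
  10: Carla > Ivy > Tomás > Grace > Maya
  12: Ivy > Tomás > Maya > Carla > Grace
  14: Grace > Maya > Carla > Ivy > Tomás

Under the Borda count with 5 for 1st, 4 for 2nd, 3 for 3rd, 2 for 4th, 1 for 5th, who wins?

Maya: 9×3 + 13×5 + 9×3 + 10×2 + 10×5 + 10×1 + 12×3 + 14×4 = 291
Ivy: 9×4 + 13×4 + 9×2 + 10×5 + 10×3 + 10×4 + 12×5 + 14×2 = 314
Grace: 9×2 + 13×1 + 9×1 + 10×1 + 10×4 + 10×2 + 12×1 + 14×5 = 192
Carla: 9×5 + 13×2 + 9×4 + 10×3 + 10×1 + 10×5 + 12×2 + 14×3 = 263
Tomás: 9×1 + 13×3 + 9×5 + 10×4 + 10×2 + 10×3 + 12×4 + 14×1 = 245

Ivy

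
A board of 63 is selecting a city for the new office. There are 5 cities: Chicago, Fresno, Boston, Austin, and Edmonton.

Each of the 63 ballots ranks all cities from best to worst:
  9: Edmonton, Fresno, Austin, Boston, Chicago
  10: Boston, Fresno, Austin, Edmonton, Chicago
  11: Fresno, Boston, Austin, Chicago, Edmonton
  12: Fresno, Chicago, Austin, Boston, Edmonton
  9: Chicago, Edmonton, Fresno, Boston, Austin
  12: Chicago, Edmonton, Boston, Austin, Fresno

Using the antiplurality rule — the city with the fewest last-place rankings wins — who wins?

Last-place votes: Chicago 19, Fresno 12, Boston 0, Austin 9, Edmonton 23.

Boston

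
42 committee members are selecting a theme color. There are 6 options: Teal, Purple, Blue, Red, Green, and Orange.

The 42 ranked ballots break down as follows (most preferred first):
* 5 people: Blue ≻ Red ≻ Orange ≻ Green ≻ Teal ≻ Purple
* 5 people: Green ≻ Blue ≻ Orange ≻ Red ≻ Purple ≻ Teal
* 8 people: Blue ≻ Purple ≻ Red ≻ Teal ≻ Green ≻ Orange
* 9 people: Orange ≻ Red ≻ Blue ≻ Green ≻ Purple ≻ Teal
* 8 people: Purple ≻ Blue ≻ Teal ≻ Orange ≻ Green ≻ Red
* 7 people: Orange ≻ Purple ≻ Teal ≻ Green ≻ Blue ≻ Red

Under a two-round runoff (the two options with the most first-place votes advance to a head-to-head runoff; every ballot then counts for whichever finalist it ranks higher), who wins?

Round 1 first-place votes: Teal 0, Purple 8, Blue 13, Red 0, Green 5, Orange 16. Orange and Blue advance.
Runoff: Orange is ranked above Blue on 16 ballots, Blue above Orange on 26.

Blue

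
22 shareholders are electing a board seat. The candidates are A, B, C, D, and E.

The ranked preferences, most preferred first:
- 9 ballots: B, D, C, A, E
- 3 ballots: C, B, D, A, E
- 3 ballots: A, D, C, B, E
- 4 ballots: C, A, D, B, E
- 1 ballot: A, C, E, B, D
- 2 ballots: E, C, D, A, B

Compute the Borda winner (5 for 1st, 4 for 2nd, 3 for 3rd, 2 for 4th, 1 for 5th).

A: 9×2 + 3×2 + 3×5 + 4×4 + 1×5 + 2×2 = 64
B: 9×5 + 3×4 + 3×2 + 4×2 + 1×2 + 2×1 = 75
C: 9×3 + 3×5 + 3×3 + 4×5 + 1×4 + 2×4 = 83
D: 9×4 + 3×3 + 3×4 + 4×3 + 1×1 + 2×3 = 76
E: 9×1 + 3×1 + 3×1 + 4×1 + 1×3 + 2×5 = 32

C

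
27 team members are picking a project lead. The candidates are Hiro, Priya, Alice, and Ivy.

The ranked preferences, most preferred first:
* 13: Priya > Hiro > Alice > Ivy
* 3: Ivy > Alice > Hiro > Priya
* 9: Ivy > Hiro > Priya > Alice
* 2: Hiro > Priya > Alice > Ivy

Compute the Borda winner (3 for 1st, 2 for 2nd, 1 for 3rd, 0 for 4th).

Hiro

Hiro: 13×2 + 3×1 + 9×2 + 2×3 = 53
Priya: 13×3 + 3×0 + 9×1 + 2×2 = 52
Alice: 13×1 + 3×2 + 9×0 + 2×1 = 21
Ivy: 13×0 + 3×3 + 9×3 + 2×0 = 36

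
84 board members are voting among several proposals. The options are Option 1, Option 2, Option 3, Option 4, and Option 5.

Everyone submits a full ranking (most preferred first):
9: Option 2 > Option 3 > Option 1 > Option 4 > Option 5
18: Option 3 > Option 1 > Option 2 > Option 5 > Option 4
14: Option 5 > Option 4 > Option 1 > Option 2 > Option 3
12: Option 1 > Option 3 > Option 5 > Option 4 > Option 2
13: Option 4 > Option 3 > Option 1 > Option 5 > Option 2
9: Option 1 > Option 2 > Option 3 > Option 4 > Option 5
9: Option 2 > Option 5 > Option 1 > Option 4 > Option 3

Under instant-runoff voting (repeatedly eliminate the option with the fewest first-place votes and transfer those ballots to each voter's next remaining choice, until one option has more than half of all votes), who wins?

Option 1

Round 1: Option 1 21, Option 2 18, Option 3 18, Option 4 13, Option 5 14. Option 4 eliminated.
Round 2: Option 1 21, Option 2 18, Option 3 31, Option 5 14. Option 5 eliminated.
Round 3: Option 1 35, Option 2 18, Option 3 31. Option 2 eliminated.
Round 4: Option 1 44, Option 3 40. Option 1 has a majority (≥43).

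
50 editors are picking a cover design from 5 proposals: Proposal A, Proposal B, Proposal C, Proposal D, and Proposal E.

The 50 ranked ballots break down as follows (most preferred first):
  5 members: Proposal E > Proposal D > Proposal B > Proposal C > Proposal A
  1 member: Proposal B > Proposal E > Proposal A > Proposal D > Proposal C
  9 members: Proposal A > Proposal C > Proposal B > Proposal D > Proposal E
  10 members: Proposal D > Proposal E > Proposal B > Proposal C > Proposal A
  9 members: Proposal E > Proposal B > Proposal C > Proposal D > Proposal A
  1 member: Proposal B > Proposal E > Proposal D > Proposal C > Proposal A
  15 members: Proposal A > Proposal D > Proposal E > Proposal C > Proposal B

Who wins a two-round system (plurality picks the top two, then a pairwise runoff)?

Proposal E

Round 1 first-place votes: Proposal A 24, Proposal B 2, Proposal C 0, Proposal D 10, Proposal E 14. Proposal A and Proposal E advance.
Runoff: Proposal A is ranked above Proposal E on 24 ballots, Proposal E above Proposal A on 26.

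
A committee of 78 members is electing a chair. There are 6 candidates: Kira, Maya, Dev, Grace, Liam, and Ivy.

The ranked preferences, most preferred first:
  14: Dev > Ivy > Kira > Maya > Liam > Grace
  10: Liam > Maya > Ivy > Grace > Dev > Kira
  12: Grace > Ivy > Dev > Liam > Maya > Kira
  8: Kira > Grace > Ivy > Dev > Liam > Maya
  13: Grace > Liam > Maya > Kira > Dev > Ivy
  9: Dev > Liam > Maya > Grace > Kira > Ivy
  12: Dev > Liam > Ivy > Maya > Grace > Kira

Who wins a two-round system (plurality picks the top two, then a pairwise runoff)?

Grace

Round 1 first-place votes: Kira 8, Maya 0, Dev 35, Grace 25, Liam 10, Ivy 0. Dev and Grace advance.
Runoff: Dev is ranked above Grace on 35 ballots, Grace above Dev on 43.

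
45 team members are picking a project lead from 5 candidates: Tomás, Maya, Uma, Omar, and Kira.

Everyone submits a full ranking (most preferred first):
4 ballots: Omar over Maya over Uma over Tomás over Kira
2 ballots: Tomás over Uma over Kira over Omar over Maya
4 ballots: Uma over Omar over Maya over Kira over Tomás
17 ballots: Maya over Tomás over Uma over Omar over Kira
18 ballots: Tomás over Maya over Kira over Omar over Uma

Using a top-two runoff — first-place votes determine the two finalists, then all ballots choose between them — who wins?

Round 1 first-place votes: Tomás 20, Maya 17, Uma 4, Omar 4, Kira 0. Tomás and Maya advance.
Runoff: Tomás is ranked above Maya on 20 ballots, Maya above Tomás on 25.

Maya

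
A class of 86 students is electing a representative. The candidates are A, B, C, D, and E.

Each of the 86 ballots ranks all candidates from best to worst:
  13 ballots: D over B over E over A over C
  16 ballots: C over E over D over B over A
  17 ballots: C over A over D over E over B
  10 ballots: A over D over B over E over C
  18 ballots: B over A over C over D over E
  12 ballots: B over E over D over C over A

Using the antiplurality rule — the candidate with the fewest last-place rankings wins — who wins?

D

Last-place votes: A 28, B 17, C 23, D 0, E 18.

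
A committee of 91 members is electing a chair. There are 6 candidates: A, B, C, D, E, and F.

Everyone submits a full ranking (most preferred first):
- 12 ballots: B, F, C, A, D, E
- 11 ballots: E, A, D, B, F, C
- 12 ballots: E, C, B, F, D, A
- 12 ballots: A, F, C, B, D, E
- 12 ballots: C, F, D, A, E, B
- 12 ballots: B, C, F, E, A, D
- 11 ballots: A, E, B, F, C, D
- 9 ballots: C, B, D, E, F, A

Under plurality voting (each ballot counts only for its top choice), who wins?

First-place votes: A 23, B 24, C 21, D 0, E 23, F 0.

B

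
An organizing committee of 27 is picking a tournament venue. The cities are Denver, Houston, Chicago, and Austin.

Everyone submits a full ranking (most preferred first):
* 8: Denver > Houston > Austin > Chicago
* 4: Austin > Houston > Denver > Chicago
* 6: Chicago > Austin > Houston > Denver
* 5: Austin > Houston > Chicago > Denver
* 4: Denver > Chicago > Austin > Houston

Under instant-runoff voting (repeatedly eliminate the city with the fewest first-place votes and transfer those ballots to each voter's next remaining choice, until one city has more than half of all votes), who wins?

Round 1: Denver 12, Houston 0, Chicago 6, Austin 9. Houston eliminated.
Round 2: Denver 12, Chicago 6, Austin 9. Chicago eliminated.
Round 3: Denver 12, Austin 15. Austin has a majority (≥14).

Austin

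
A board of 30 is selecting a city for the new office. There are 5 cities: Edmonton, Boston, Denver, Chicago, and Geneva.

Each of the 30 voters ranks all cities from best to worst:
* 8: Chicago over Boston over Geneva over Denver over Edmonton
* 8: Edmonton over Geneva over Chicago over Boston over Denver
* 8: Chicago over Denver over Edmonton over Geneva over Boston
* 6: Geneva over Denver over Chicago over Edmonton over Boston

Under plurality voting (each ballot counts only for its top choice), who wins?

First-place votes: Edmonton 8, Boston 0, Denver 0, Chicago 16, Geneva 6.

Chicago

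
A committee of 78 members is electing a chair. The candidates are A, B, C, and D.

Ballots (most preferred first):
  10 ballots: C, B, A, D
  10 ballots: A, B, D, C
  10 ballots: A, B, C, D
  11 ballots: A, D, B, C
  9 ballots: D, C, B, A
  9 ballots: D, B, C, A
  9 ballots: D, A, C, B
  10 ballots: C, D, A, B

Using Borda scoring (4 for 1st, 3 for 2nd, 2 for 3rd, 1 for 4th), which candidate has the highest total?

A: 10×2 + 10×4 + 10×4 + 11×4 + 9×1 + 9×1 + 9×3 + 10×2 = 209
B: 10×3 + 10×3 + 10×3 + 11×2 + 9×2 + 9×3 + 9×1 + 10×1 = 176
C: 10×4 + 10×1 + 10×2 + 11×1 + 9×3 + 9×2 + 9×2 + 10×4 = 184
D: 10×1 + 10×2 + 10×1 + 11×3 + 9×4 + 9×4 + 9×4 + 10×3 = 211

D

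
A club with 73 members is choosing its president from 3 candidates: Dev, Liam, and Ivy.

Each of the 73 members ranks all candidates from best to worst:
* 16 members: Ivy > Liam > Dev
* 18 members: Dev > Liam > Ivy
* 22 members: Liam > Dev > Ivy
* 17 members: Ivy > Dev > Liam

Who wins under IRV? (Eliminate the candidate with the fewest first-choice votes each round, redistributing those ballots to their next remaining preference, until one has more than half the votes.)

Round 1: Dev 18, Liam 22, Ivy 33. Dev eliminated.
Round 2: Liam 40, Ivy 33. Liam has a majority (≥37).

Liam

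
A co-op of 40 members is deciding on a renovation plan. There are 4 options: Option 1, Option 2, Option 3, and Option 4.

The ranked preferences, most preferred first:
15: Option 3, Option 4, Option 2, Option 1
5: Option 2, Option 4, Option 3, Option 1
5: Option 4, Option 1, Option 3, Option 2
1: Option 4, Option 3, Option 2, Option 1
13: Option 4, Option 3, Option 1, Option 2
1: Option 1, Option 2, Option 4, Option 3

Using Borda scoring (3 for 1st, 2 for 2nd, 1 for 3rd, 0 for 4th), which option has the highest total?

Option 4

Option 1: 15×0 + 5×0 + 5×2 + 1×0 + 13×1 + 1×3 = 26
Option 2: 15×1 + 5×3 + 5×0 + 1×1 + 13×0 + 1×2 = 33
Option 3: 15×3 + 5×1 + 5×1 + 1×2 + 13×2 + 1×0 = 83
Option 4: 15×2 + 5×2 + 5×3 + 1×3 + 13×3 + 1×1 = 98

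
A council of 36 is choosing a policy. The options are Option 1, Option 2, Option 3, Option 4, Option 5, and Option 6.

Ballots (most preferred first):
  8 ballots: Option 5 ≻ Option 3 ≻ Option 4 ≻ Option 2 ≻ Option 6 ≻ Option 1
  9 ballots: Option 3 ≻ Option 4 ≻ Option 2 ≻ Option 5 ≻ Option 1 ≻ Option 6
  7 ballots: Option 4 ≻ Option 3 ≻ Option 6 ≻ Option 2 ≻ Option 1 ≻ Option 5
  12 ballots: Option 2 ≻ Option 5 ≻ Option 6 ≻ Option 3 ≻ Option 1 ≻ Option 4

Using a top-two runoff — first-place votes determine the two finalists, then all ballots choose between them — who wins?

Round 1 first-place votes: Option 1 0, Option 2 12, Option 3 9, Option 4 7, Option 5 8, Option 6 0. Option 2 and Option 3 advance.
Runoff: Option 2 is ranked above Option 3 on 12 ballots, Option 3 above Option 2 on 24.

Option 3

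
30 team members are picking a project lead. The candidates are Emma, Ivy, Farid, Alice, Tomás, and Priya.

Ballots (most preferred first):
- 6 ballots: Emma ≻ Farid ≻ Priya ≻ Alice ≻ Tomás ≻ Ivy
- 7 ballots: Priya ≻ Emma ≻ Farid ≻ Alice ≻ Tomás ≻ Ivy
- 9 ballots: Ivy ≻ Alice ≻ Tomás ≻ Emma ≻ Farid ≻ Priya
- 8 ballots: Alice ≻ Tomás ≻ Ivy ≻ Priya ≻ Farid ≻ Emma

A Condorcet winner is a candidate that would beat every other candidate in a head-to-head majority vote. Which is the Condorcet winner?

Alice vs Emma: 17–13
Alice vs Ivy: 21–9
Alice vs Farid: 17–13
Alice vs Tomás: 30–0
Alice vs Priya: 17–13
Alice beats every other candidate.

Alice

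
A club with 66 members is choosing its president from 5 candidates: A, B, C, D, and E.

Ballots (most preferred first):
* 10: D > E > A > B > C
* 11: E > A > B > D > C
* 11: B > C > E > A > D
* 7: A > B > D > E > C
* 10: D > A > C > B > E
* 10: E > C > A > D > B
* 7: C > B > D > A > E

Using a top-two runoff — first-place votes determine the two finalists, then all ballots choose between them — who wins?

D

Round 1 first-place votes: A 7, B 11, C 7, D 20, E 21. E and D advance.
Runoff: E is ranked above D on 32 ballots, D above E on 34.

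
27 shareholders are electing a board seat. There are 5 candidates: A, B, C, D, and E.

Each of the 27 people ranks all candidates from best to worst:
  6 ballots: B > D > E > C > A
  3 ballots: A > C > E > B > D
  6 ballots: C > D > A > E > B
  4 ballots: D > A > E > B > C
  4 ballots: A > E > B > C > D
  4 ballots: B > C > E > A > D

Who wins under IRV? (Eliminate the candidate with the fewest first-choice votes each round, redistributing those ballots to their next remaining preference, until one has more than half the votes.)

Round 1: A 7, B 10, C 6, D 4, E 0. E eliminated.
Round 2: A 7, B 10, C 6, D 4. D eliminated.
Round 3: A 11, B 10, C 6. C eliminated.
Round 4: A 17, B 10. A has a majority (≥14).

A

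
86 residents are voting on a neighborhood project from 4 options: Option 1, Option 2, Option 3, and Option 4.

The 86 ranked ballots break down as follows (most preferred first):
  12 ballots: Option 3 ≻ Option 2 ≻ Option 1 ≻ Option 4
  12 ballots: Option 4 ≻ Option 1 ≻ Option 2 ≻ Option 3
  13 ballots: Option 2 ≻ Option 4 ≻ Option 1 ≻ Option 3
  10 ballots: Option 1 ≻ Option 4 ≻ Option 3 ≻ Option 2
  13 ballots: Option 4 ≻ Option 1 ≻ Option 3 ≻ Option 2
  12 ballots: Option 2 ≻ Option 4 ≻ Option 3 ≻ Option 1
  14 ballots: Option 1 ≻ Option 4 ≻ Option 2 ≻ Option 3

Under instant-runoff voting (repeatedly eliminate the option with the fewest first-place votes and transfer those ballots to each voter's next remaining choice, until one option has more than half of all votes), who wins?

Option 4

Round 1: Option 1 24, Option 2 25, Option 3 12, Option 4 25. Option 3 eliminated.
Round 2: Option 1 24, Option 2 37, Option 4 25. Option 1 eliminated.
Round 3: Option 2 37, Option 4 49. Option 4 has a majority (≥44).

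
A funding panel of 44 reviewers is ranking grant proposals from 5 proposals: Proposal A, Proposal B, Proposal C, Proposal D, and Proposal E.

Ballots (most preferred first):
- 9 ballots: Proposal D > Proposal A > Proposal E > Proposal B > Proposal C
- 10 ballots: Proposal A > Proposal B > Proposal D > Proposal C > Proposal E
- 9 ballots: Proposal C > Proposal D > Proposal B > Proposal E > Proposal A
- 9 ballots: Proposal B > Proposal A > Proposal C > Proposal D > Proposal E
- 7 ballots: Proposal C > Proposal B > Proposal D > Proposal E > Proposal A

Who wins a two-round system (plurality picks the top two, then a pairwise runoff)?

Proposal A

Round 1 first-place votes: Proposal A 10, Proposal B 9, Proposal C 16, Proposal D 9, Proposal E 0. Proposal C and Proposal A advance.
Runoff: Proposal C is ranked above Proposal A on 16 ballots, Proposal A above Proposal C on 28.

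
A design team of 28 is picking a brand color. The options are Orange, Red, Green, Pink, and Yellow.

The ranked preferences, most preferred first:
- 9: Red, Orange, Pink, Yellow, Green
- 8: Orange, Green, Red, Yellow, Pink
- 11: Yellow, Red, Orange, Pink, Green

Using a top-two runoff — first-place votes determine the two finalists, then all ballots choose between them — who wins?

Red

Round 1 first-place votes: Orange 8, Red 9, Green 0, Pink 0, Yellow 11. Yellow and Red advance.
Runoff: Yellow is ranked above Red on 11 ballots, Red above Yellow on 17.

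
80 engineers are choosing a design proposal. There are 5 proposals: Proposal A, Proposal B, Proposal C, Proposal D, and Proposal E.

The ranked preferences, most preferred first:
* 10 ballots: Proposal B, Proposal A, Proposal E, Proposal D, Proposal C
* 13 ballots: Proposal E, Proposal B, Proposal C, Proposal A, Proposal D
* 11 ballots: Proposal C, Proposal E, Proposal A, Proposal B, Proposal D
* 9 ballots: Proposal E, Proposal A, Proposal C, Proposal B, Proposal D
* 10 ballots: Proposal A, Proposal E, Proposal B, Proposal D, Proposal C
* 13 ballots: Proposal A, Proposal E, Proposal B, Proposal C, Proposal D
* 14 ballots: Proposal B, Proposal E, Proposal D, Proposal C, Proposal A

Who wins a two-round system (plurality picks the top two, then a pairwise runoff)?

Round 1 first-place votes: Proposal A 23, Proposal B 24, Proposal C 11, Proposal D 0, Proposal E 22. Proposal B and Proposal A advance.
Runoff: Proposal B is ranked above Proposal A on 37 ballots, Proposal A above Proposal B on 43.

Proposal A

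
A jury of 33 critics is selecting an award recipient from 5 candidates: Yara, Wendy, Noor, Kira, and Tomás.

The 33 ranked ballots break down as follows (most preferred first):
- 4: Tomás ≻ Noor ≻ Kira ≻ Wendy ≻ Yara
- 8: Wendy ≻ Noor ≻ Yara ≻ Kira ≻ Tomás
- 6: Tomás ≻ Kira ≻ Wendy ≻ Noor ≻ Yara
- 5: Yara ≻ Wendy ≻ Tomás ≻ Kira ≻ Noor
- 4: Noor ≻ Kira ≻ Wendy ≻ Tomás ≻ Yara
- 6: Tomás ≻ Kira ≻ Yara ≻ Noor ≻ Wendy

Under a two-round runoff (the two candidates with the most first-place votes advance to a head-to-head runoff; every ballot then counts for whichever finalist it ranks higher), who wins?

Round 1 first-place votes: Yara 5, Wendy 8, Noor 4, Kira 0, Tomás 16. Tomás and Wendy advance.
Runoff: Tomás is ranked above Wendy on 16 ballots, Wendy above Tomás on 17.

Wendy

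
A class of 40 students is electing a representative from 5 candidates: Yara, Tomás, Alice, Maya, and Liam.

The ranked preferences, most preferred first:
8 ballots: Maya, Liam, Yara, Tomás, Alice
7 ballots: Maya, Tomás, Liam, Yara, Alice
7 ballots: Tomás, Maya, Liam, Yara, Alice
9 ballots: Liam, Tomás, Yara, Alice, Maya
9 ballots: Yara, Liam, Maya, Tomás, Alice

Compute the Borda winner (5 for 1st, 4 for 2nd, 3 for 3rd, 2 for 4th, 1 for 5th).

Yara: 8×3 + 7×2 + 7×2 + 9×3 + 9×5 = 124
Tomás: 8×2 + 7×4 + 7×5 + 9×4 + 9×2 = 133
Alice: 8×1 + 7×1 + 7×1 + 9×2 + 9×1 = 49
Maya: 8×5 + 7×5 + 7×4 + 9×1 + 9×3 = 139
Liam: 8×4 + 7×3 + 7×3 + 9×5 + 9×4 = 155

Liam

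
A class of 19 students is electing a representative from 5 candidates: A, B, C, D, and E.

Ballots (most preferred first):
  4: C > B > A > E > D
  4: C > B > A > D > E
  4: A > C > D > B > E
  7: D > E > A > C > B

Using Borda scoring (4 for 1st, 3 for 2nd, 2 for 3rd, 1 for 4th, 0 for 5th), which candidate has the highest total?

A: 4×2 + 4×2 + 4×4 + 7×2 = 46
B: 4×3 + 4×3 + 4×1 + 7×0 = 28
C: 4×4 + 4×4 + 4×3 + 7×1 = 51
D: 4×0 + 4×1 + 4×2 + 7×4 = 40
E: 4×1 + 4×0 + 4×0 + 7×3 = 25

C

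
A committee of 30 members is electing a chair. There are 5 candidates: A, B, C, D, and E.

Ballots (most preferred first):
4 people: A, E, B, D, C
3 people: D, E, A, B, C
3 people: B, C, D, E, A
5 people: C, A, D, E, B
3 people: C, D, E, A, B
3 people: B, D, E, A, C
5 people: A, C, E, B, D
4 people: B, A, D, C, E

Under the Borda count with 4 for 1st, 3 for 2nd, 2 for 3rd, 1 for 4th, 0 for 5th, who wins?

A: 4×4 + 3×2 + 3×0 + 5×3 + 3×1 + 3×1 + 5×4 + 4×3 = 75
B: 4×2 + 3×1 + 3×4 + 5×0 + 3×0 + 3×4 + 5×1 + 4×4 = 56
C: 4×0 + 3×0 + 3×3 + 5×4 + 3×4 + 3×0 + 5×3 + 4×1 = 60
D: 4×1 + 3×4 + 3×2 + 5×2 + 3×3 + 3×3 + 5×0 + 4×2 = 58
E: 4×3 + 3×3 + 3×1 + 5×1 + 3×2 + 3×2 + 5×2 + 4×0 = 51

A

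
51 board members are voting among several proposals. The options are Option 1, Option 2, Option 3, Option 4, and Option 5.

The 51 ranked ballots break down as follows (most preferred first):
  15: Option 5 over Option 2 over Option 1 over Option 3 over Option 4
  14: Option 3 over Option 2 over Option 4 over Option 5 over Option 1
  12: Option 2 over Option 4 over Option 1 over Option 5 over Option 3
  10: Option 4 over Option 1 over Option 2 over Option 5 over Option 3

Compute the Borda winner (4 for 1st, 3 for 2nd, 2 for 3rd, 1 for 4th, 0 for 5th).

Option 1: 15×2 + 14×0 + 12×2 + 10×3 = 84
Option 2: 15×3 + 14×3 + 12×4 + 10×2 = 155
Option 3: 15×1 + 14×4 + 12×0 + 10×0 = 71
Option 4: 15×0 + 14×2 + 12×3 + 10×4 = 104
Option 5: 15×4 + 14×1 + 12×1 + 10×1 = 96

Option 2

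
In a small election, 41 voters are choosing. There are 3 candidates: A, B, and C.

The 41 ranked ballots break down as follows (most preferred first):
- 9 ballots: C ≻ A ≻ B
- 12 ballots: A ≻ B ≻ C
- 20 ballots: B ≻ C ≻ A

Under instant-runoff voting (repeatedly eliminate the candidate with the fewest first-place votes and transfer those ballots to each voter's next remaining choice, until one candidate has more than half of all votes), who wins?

Round 1: A 12, B 20, C 9. C eliminated.
Round 2: A 21, B 20. A has a majority (≥21).

A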